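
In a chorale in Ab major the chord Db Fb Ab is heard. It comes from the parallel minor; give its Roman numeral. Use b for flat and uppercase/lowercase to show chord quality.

iv

Db is scale degree 4 in Ab major. Db–Fb–Ab is a minor chord — the form found in Ab minor, not the diatonic IV (Db). Borrowed into Ab major it is written iv.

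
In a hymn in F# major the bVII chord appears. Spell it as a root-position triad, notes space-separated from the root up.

E G# B

bVII is built on the lowered scale degree 7. In F# major degree 7 is E#; lowered it becomes E. Building the major chord from the parallel minor on E: E–G#–B.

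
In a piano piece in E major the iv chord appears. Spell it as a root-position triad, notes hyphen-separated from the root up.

A-C-E

The root, A, is scale degree 4 — the same note in E major and E minor; only the chord quality changes. Building the minor chord from the parallel minor on A: A–C–E.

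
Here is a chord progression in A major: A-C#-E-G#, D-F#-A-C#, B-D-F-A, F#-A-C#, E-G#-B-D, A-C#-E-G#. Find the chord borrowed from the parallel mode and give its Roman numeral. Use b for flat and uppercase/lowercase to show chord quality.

iiø7

The diatonic triads in A major are A, Bm, C#m, D, E, F#m, G#dim. A–C#–E–G# = Amaj7, D–F#–A–C# = Dmaj7, F#–A–C# = F#m and E–G#–B–D = E7 are all diatonic. B–D–F–A doesn't fit — on degree 2 A major would have Bm (ii). Bm7b5 is the degree-2 chord of A minor, so it is the borrowed iiø7.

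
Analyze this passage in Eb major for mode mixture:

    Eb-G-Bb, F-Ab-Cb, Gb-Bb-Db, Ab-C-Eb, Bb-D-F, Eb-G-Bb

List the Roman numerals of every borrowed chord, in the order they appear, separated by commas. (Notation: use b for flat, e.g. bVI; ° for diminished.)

The diatonic triads in Eb major are Eb, Fm, Gm, Ab, Bb, Cm, Ddim. Of the given chords, Eb–G–Bb = Eb, Ab–C–Eb = Ab and Bb–D–F = Bb are diatonic. F–Ab–Cb doesn't fit — on degree 2 Eb major would have Fm (ii). Fdim is the degree-2 chord of Eb minor, so it is the borrowed ii°. Gb–Bb–Db is not: scale degree 3 in Eb major carries Gm (iii). In Eb minor the chord on that degree is Gb, so here it functions as bIII, borrowed from the parallel minor.

ii°, bIII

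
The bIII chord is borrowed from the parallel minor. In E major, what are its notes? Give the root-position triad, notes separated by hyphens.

G-B-D

Scale degree 3 in E major is G#. bIII uses the lowered form, G, taken from E minor. In E minor the chord on G is G–B–D.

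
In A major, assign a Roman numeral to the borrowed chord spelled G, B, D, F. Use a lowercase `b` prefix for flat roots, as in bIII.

The root G is the lowered 7th scale degree — diatonically A major has G# there. The diatonic chord on degree 7 would be G#dim (vii°), but G–B–D–F is the dominant-seventh chord from A minor. As a borrowed chord it is labeled bVII7.

bVII7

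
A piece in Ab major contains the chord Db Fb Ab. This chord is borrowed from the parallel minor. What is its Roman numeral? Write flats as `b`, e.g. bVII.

iv

The root Db is the diatonic 4th degree of Ab major; the borrowing shows in the chord quality. Diatonically Ab major has Db (IV) on that degree; Db–Fb–Ab is instead the minor chord native to Ab minor, so it takes the label iv.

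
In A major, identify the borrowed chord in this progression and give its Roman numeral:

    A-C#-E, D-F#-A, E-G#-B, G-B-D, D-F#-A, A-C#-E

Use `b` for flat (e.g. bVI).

bVII

The diatonic triads in A major are A, Bm, C#m, D, E, F#m, G#dim. A–C#–E = A, D–F#–A = D and E–G#–B = E all belong to that set. G–B–D is not: scale degree 7 in A major carries G#dim (vii°). In A minor the chord on that degree is G, so here it functions as bVII, borrowed from the parallel minor.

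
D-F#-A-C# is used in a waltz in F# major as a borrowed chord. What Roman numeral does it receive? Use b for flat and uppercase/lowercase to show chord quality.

In F# major scale degree 6 is D#; D is its lowered form, from F# minor. The diatonic chord on degree 6 would be D#m (vi), but D–F#–A–C# is the major-seventh chord from F# minor. As a borrowed chord it is labeled bVImaj7.

bVImaj7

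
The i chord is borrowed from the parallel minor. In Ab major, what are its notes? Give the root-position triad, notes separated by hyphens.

Ab-Cb-Eb

i is built on scale degree 1, which is Ab in both Ab major and its parallel. In Ab minor the chord on Ab is Ab–Cb–Eb.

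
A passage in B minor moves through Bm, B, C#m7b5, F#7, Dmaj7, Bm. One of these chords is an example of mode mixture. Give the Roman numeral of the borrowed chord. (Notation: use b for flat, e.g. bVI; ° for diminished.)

I

In B minor (with V from harmonic minor) the diatonic chords are Bm, C#dim, D, Em, F#, G, A. Bm, C#m7b5, F#7 and Dmaj7 all belong to that set. But B (B–D#–F#) is foreign: the diatonic i on degree 1 is Bm, whereas B comes from B major. It is labeled I.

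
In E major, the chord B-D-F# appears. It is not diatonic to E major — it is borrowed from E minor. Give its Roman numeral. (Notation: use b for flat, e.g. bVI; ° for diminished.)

v

The root B is the diatonic 5th degree of E major; the borrowing shows in the chord quality. B–D–F# is a minor chord — the form found in E minor, not the diatonic V (B). Borrowed into E major it is written v.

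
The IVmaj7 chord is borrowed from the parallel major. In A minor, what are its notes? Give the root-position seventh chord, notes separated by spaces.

IVmaj7 is built on scale degree 4, which is D in both A minor and its parallel. In A major the chord on D is D–F#–A–C#.

D F# A C#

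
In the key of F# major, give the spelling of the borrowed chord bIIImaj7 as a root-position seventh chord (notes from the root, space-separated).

Scale degree 3 in F# major is A#. bIIImaj7 uses the lowered form, A, taken from F# minor. In F# minor the chord on A is A–C#–E–G#.

A C# E G#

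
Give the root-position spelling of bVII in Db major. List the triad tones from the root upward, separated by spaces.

Cb Eb Gb

bVII is built on the lowered scale degree 7. In Db major degree 7 is C; lowered it becomes Cb. In Db minor the chord on Cb is Cb–Eb–Gb.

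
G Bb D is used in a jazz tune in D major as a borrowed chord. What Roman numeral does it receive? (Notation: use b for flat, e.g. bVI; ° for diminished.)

The root G is the diatonic 4th degree of D major; the borrowing shows in the chord quality. Diatonically D major has G (IV) on that degree; G–Bb–D is instead the minor chord native to D minor, so it takes the label iv.

iv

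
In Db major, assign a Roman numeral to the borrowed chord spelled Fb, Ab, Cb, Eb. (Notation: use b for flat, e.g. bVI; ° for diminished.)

In Db major scale degree 3 is F; Fb is its lowered form, from Db minor. The diatonic chord on degree 3 would be Fm (iii), but Fb–Ab–Cb–Eb is the major-seventh chord from Db minor. As a borrowed chord it is labeled bIIImaj7.

bIIImaj7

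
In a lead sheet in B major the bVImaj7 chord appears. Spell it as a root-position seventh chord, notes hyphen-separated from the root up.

G-B-D-F#

bVImaj7 is built on the lowered scale degree 6. In B major degree 6 is G#; lowered it becomes G. Stacking thirds in B minor on G gives G–B–D–F#.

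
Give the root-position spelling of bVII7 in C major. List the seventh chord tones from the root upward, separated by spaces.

Bb D F Ab

bVII7 is built on the lowered scale degree 7. In C major degree 7 is B; lowered it becomes Bb. Building the dominant-seventh chord from the parallel minor on Bb: Bb–D–F–Ab.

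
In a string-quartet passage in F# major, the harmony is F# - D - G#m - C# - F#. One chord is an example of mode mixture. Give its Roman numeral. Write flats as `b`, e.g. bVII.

In F# major the diatonic chords are F#, G#m, A#m, B, C#, D#m, E#dim. F#, G#m and C# are all diatonic. But D (D–F#–A) is foreign: the diatonic vi on degree 6 is D#m, whereas D comes from F# minor. It is labeled bVI.

bVI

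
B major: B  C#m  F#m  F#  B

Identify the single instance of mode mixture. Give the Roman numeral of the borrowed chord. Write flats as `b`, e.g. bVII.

B major has the diatonic set B, C#m, D#m, E, F#, G#m, A#dim. B, C#m and F# are all diatonic. But F#m (F#–A–C#) is foreign: the diatonic V on degree 5 is F#, whereas F#m comes from B minor. It is labeled v.

v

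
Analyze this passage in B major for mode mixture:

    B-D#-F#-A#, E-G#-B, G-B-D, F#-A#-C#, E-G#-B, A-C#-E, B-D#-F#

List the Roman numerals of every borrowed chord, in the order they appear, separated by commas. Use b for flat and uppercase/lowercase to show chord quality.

bVI, bVII

B major has the diatonic set B, C#m, D#m, E, F#, G#m, A#dim. Of the given chords, B–D#–F#–A# = Bmaj7, E–G#–B = E, F#–A#–C# = F# and B–D#–F# = B are diatonic. G–B–D is not: scale degree 6 in B major carries G#m (vi). In B minor the chord on that degree is G, so here it functions as bVI, borrowed from the parallel minor. A–C#–E is not: scale degree 7 in B major carries A#dim (vii°). In B minor the chord on that degree is A, so here it functions as bVII, borrowed from the parallel minor.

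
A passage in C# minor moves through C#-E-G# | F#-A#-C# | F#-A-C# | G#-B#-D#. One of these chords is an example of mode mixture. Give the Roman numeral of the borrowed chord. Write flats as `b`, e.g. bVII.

C# minor has the diatonic set C#m, D#dim, E, F#m, G#, A, B (with V from harmonic minor). C#–E–G# = C#m, F#–A–C# = F#m and G#–B#–D# = G# are all diatonic. F#–A#–C# doesn't fit — on degree 4 C# minor would have F#m (iv). F# is the degree-4 chord of C# major, so it is the borrowed IV.

IV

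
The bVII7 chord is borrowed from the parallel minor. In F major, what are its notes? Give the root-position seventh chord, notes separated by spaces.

Eb G Bb Db

The root of bVII7 is the lowered 7th degree: E becomes Eb. Building the dominant-seventh chord from the parallel minor on Eb: Eb–G–Bb–Db.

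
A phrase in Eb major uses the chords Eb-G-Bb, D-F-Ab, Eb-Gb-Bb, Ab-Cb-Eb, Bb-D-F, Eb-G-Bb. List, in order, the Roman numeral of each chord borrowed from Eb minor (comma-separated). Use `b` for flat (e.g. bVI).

In Eb major the diatonic chords are Eb, Fm, Gm, Ab, Bb, Cm, Ddim. Eb–G–Bb = Eb, D–F–Ab = Ddim and Bb–D–F = Bb all belong to that set. Eb–Gb–Bb doesn't fit — on degree 1 Eb major would have Eb (I). Ebm is the degree-1 chord of Eb minor, so it is the borrowed i. Ab–Cb–Eb is not: scale degree 4 in Eb major carries Ab (IV). In Eb minor the chord on that degree is Abm, so here it functions as iv, borrowed from the parallel minor.

i, iv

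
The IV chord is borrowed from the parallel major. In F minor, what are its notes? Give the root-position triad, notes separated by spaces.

The root, Bb, is scale degree 4 — the same note in F minor and F major; only the chord quality changes. In F major the chord on Bb is Bb–D–F.

Bb D F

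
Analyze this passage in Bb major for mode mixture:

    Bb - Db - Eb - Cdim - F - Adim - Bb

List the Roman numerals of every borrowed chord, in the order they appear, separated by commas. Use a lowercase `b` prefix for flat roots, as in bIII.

bIII, ii°

The diatonic triads in Bb major are Bb, Cm, Dm, Eb, F, Gm, Adim. Bb, Eb, F and Adim all belong to that set. Db (Db–F–Ab) doesn't fit — on degree 3 Bb major would have Dm (iii). Db is the degree-3 chord of Bb minor, so it is the borrowed bIII. Cdim (C–Eb–Gb) doesn't fit — on degree 2 Bb major would have Cm (ii). Cdim is the degree-2 chord of Bb minor, so it is the borrowed ii°.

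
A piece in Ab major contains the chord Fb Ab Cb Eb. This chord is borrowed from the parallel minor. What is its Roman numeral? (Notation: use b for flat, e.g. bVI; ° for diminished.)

bVImaj7

Fb is the lowered form of scale degree 6 in Ab major (the diatonic degree 6 is F). The diatonic chord on degree 6 would be Fm (vi), but Fb–Ab–Cb–Eb is the major-seventh chord from Ab minor. As a borrowed chord it is labeled bVImaj7.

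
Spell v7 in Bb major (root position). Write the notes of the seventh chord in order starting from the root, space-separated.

F Ab C Eb

v7 is built on scale degree 5, which is F in both Bb major and its parallel. In Bb minor the chord on F is F–Ab–C–Eb.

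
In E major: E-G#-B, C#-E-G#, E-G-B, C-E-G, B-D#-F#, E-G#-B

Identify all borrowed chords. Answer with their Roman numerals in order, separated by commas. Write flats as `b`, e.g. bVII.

In E major the diatonic chords are E, F#m, G#m, A, B, C#m, D#dim. E–G#–B = E, C#–E–G# = C#m and B–D#–F# = B are all diatonic. E–G–B doesn't fit — on degree 1 E major would have E (I). Em is the degree-1 chord of E minor, so it is the borrowed i. But C–E–G is foreign: the diatonic vi on degree 6 is C#m, whereas C comes from E minor. It is labeled bVI.

i, bVI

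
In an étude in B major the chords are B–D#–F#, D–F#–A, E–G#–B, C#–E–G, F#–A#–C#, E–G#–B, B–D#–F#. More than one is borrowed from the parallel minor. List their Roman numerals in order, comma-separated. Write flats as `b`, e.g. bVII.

In B major the diatonic chords are B, C#m, D#m, E, F#, G#m, A#dim. B–D#–F# = B, E–G#–B = E and F#–A#–C# = F# are all diatonic. But D–F#–A is foreign: the diatonic iii on degree 3 is D#m, whereas D comes from B minor. It is labeled bIII. C#–E–G is not: scale degree 2 in B major carries C#m (ii). In B minor the chord on that degree is C#dim, so here it functions as ii°, borrowed from the parallel minor.

bIII, ii°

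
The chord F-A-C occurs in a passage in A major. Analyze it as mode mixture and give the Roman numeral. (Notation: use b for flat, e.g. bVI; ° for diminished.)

bVI

The root F is the lowered 6th scale degree — diatonically A major has F# there. The diatonic chord on degree 6 would be F#m (vi), but F–A–C is the major chord from A minor. As a borrowed chord it is labeled bVI.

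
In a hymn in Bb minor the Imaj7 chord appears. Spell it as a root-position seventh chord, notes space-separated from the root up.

Bb D F A

Imaj7 is built on scale degree 1, which is Bb in both Bb minor and its parallel. In Bb major the chord on Bb is Bb–D–F–A.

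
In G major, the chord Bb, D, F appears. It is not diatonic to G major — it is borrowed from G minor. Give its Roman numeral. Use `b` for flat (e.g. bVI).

The root Bb is the lowered 3rd scale degree — diatonically G major has B there. Diatonically G major has Bm (iii) on that degree; Bb–D–F is instead the major chord native to G minor, so it takes the label bIII.

bIII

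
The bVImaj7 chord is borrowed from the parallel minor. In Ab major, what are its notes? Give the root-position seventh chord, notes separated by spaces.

Fb Ab Cb Eb

Scale degree 6 in Ab major is F. bVImaj7 uses the lowered form, Fb, taken from Ab minor. In Ab minor the chord on Fb is Fb–Ab–Cb–Eb.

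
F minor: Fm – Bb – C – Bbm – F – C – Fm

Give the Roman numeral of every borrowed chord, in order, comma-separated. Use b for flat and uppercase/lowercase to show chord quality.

In F minor (with V from harmonic minor) the diatonic chords are Fm, Gdim, Ab, Bbm, C, Db, Eb. Fm, C and Bbm are all diatonic. Bb (Bb–D–F) doesn't fit — on degree 4 F minor would have Bbm (iv). Bb is the degree-4 chord of F major, so it is the borrowed IV. But F (F–A–C) is foreign: the diatonic i on degree 1 is Fm, whereas F comes from F major. It is labeled I.

IV, I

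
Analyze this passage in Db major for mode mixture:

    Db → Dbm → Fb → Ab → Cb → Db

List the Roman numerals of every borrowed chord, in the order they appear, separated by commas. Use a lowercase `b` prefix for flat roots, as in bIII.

The diatonic triads in Db major are Db, Ebm, Fm, Gb, Ab, Bbm, Cdim. Db and Ab both belong to that set. But Dbm (Db–Fb–Ab) is foreign: the diatonic I on degree 1 is Db, whereas Dbm comes from Db minor. It is labeled i. Fb (Fb–Ab–Cb) is not: scale degree 3 in Db major carries Fm (iii). In Db minor the chord on that degree is Fb, so here it functions as bIII, borrowed from the parallel minor. Cb (Cb–Eb–Gb) doesn't fit — on degree 7 Db major would have Cdim (vii°). Cb is the degree-7 chord of Db minor, so it is the borrowed bVII.

i, bIII, bVII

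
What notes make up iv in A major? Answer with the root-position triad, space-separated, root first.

The root, D, is scale degree 4 — the same note in A major and A minor; only the chord quality changes. Stacking thirds in A minor on D gives D–F–A.

D F A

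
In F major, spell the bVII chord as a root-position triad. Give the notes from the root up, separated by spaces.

bVII is built on the lowered scale degree 7. In F major degree 7 is E; lowered it becomes Eb. Stacking thirds in F minor on Eb gives Eb–G–Bb.

Eb G Bb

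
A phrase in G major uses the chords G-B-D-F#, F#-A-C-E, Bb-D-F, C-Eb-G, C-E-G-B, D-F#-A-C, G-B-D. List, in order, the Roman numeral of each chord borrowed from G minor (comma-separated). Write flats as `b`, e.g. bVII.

G major has the diatonic set G, Am, Bm, C, D, Em, F#dim. G–B–D–F# = Gmaj7, F#–A–C–E = F#m7b5, C–E–G–B = Cmaj7, D–F#–A–C = D7 and G–B–D = G are all diatonic. Bb–D–F is not: scale degree 3 in G major carries Bm (iii). In G minor the chord on that degree is Bb, so here it functions as bIII, borrowed from the parallel minor. C–Eb–G is not: scale degree 4 in G major carries C (IV). In G minor the chord on that degree is Cm, so here it functions as iv, borrowed from the parallel minor.

bIII, iv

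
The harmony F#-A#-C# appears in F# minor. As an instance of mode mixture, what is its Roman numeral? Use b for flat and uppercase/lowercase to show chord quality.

F# is scale degree 1 in F# minor. Diatonically F# minor has F#m (i) on that degree; F#–A#–C# is instead the major chord native to F# major, so it takes the label I.

I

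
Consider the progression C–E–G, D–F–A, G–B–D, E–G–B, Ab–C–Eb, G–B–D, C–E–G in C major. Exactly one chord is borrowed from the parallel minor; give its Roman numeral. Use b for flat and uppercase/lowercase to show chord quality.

In C major the diatonic chords are C, Dm, Em, F, G, Am, Bdim. C–E–G = C, D–F–A = Dm, G–B–D = G and E–G–B = Em are all diatonic. But Ab–C–Eb is foreign: the diatonic vi on degree 6 is Am, whereas Ab comes from C minor. It is labeled bVI.

bVI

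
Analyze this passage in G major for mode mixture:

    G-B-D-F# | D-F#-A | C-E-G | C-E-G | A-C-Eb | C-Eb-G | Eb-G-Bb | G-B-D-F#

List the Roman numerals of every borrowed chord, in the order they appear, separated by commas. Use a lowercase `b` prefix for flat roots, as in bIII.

The diatonic triads in G major are G, Am, Bm, C, D, Em, F#dim. G–B–D–F# = Gmaj7, D–F#–A = D and C–E–G = C are all diatonic. A–C–Eb is not: scale degree 2 in G major carries Am (ii). In G minor the chord on that degree is Adim, so here it functions as ii°, borrowed from the parallel minor. But C–Eb–G is foreign: the diatonic IV on degree 4 is C, whereas Cm comes from G minor. It is labeled iv. Eb–G–Bb is not: scale degree 6 in G major carries Em (vi). In G minor the chord on that degree is Eb, so here it functions as bVI, borrowed from the parallel minor.

ii°, iv, bVI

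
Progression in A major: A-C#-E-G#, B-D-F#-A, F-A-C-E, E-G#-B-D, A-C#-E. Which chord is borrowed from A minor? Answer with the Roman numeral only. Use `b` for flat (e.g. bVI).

A major has the diatonic set A, Bm, C#m, D, E, F#m, G#dim. Of the given chords, A–C#–E–G# = Amaj7, B–D–F#–A = Bm7, E–G#–B–D = E7 and A–C#–E = A are diatonic. F–A–C–E is not: scale degree 6 in A major carries F#m (vi). In A minor the chord on that degree is Fmaj7, so here it functions as bVImaj7, borrowed from the parallel minor.

bVImaj7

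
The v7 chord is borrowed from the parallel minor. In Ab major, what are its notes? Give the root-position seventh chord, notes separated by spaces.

v7 is built on scale degree 5, which is Eb in both Ab major and its parallel. Building the minor-seventh chord from the parallel minor on Eb: Eb–Gb–Bb–Db.

Eb Gb Bb Db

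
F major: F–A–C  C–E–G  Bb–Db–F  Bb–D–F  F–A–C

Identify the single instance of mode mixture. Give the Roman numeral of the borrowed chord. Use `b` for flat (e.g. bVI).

In F major the diatonic chords are F, Gm, Am, Bb, C, Dm, Edim. F–A–C = F, C–E–G = C and Bb–D–F = Bb are all diatonic. Bb–Db–F doesn't fit — on degree 4 F major would have Bb (IV). Bbm is the degree-4 chord of F minor, so it is the borrowed iv.

iv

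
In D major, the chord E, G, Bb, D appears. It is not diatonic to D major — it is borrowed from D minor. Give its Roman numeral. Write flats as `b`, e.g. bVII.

iiø7

The root E is the diatonic 2nd degree of D major; the borrowing shows in the chord quality. E–G–Bb–D is a half-diminished-seventh chord — the form found in D minor, not the diatonic ii (Em). Borrowed into D major it is written iiø7.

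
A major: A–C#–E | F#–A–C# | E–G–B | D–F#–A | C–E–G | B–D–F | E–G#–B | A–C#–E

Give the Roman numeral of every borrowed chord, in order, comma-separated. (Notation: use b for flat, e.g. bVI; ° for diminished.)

v, bIII, ii°

The diatonic triads in A major are A, Bm, C#m, D, E, F#m, G#dim. A–C#–E = A, F#–A–C# = F#m, D–F#–A = D and E–G#–B = E are all diatonic. But E–G–B is foreign: the diatonic V on degree 5 is E, whereas Em comes from A minor. It is labeled v. C–E–G is not: scale degree 3 in A major carries C#m (iii). In A minor the chord on that degree is C, so here it functions as bIII, borrowed from the parallel minor. B–D–F doesn't fit — on degree 2 A major would have Bm (ii). Bdim is the degree-2 chord of A minor, so it is the borrowed ii°.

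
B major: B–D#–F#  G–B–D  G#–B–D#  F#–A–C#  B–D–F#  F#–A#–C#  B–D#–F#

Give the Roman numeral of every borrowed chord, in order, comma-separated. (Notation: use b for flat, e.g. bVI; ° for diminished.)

bVI, v, i

In B major the diatonic chords are B, C#m, D#m, E, F#, G#m, A#dim. B–D#–F# = B, G#–B–D# = G#m and F#–A#–C# = F# are all diatonic. But G–B–D is foreign: the diatonic vi on degree 6 is G#m, whereas G comes from B minor. It is labeled bVI. But F#–A–C# is foreign: the diatonic V on degree 5 is F#, whereas F#m comes from B minor. It is labeled v. B–D–F# doesn't fit — on degree 1 B major would have B (I). Bm is the degree-1 chord of B minor, so it is the borrowed i.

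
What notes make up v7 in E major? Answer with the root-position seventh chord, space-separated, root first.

B D F# A

v7 is built on scale degree 5, which is B in both E major and its parallel. Stacking thirds in E minor on B gives B–D–F#–A.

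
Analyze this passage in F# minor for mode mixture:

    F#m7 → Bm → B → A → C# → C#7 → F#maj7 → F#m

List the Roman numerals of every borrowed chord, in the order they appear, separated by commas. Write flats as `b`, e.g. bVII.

In F# minor (with V from harmonic minor) the diatonic chords are F#m, G#dim, A, Bm, C#, D, E. Of the given chords, F#m7, Bm, A, C#, C#7 and F#m are diatonic. B (B–D#–F#) is not: scale degree 4 in F# minor carries Bm (iv). In F# major the chord on that degree is B, so here it functions as IV, borrowed from the parallel major. F#maj7 (F#–A#–C#–E#) doesn't fit — on degree 1 F# minor would have F#m (i). F#maj7 is the degree-1 chord of F# major, so it is the borrowed Imaj7.

IV, Imaj7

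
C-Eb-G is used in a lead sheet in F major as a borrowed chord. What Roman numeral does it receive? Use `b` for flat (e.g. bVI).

v

C is scale degree 5 in F major. C–Eb–G is a minor chord — the form found in F minor, not the diatonic V (C). Borrowed into F major it is written v.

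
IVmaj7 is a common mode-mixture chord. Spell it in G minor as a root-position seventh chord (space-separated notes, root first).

C E G B

The root, C, is scale degree 4 — the same note in G minor and G major; only the chord quality changes. Stacking thirds in G major on C gives C–E–G–B.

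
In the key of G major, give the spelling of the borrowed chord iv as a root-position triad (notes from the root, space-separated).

iv is built on scale degree 4, which is C in both G major and its parallel. Building the minor chord from the parallel minor on C: C–Eb–G.

C Eb G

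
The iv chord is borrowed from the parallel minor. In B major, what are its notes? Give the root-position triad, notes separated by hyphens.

The root, E, is scale degree 4 — the same note in B major and B minor; only the chord quality changes. Building the minor chord from the parallel minor on E: E–G–B.

E-G-B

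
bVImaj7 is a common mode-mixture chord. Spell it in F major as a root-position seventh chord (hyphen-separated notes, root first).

The root of bVImaj7 is the lowered 6th degree: D becomes Db. Building the major-seventh chord from the parallel minor on Db: Db–F–Ab–C.

Db-F-Ab-C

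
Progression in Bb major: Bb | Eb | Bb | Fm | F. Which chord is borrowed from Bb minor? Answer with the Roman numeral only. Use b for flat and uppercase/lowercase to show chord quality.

v

Bb major has the diatonic set Bb, Cm, Dm, Eb, F, Gm, Adim. Bb, Eb and F all belong to that set. Fm (F–Ab–C) doesn't fit — on degree 5 Bb major would have F (V). Fm is the degree-5 chord of Bb minor, so it is the borrowed v.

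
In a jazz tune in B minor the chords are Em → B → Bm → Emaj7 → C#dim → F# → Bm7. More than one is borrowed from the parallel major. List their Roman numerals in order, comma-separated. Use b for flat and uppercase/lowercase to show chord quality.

The diatonic triads in B minor (with V from harmonic minor) are Bm, C#dim, D, Em, F#, G, A. Em, Bm, C#dim, F# and Bm7 all belong to that set. But B (B–D#–F#) is foreign: the diatonic i on degree 1 is Bm, whereas B comes from B major. It is labeled I. Emaj7 (E–G#–B–D#) doesn't fit — on degree 4 B minor would have Em (iv). Emaj7 is the degree-4 chord of B major, so it is the borrowed IVmaj7.

I, IVmaj7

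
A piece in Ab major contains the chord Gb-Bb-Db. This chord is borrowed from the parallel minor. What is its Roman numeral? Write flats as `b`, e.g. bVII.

In Ab major scale degree 7 is G; Gb is its lowered form, from Ab minor. Diatonically Ab major has Gdim (vii°) on that degree; Gb–Bb–Db is instead the major chord native to Ab minor, so it takes the label bVII.

bVII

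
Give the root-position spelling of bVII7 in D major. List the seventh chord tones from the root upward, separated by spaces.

bVII7 is built on the lowered scale degree 7. In D major degree 7 is C#; lowered it becomes C. Building the dominant-seventh chord from the parallel minor on C: C–E–G–Bb.

C E G Bb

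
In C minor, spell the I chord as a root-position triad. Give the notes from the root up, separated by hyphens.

I is built on scale degree 1, which is C in both C minor and its parallel. In C major the chord on C is C–E–G.

C-E-G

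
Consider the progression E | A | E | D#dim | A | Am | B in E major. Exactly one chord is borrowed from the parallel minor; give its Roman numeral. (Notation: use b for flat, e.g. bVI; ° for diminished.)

iv

E major has the diatonic set E, F#m, G#m, A, B, C#m, D#dim. E, A, D#dim and B all belong to that set. Am (A–C–E) is not: scale degree 4 in E major carries A (IV). In E minor the chord on that degree is Am, so here it functions as iv, borrowed from the parallel minor.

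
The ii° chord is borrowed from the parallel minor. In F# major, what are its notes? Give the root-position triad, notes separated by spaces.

ii° is built on scale degree 2, which is G# in both F# major and its parallel. In F# minor the chord on G# is G#–B–D.

G# B D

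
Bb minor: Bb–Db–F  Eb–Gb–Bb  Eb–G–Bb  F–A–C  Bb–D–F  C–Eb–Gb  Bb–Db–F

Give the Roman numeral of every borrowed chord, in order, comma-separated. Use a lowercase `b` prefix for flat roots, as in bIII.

The diatonic triads in Bb minor (with V from harmonic minor) are Bbm, Cdim, Db, Ebm, F, Gb, Ab. Bb–Db–F = Bbm, Eb–Gb–Bb = Ebm, F–A–C = F and C–Eb–Gb = Cdim are all diatonic. Eb–G–Bb is not: scale degree 4 in Bb minor carries Ebm (iv). In Bb major the chord on that degree is Eb, so here it functions as IV, borrowed from the parallel major. Bb–D–F doesn't fit — on degree 1 Bb minor would have Bbm (i). Bb is the degree-1 chord of Bb major, so it is the borrowed I.

IV, I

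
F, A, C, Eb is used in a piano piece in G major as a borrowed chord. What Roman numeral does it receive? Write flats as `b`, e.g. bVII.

In G major scale degree 7 is F#; F is its lowered form, from G minor. The diatonic chord on degree 7 would be F#dim (vii°), but F–A–C–Eb is the dominant-seventh chord from G minor. As a borrowed chord it is labeled bVII7.

bVII7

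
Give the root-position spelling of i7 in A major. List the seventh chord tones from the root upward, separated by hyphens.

The root, A, is scale degree 1 — the same note in A major and A minor; only the chord quality changes. Building the minor-seventh chord from the parallel minor on A: A–C–E–G.

A-C-E-G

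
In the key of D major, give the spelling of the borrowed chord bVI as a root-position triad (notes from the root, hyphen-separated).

Bb-D-F

The root of bVI is the lowered 6th degree: B becomes Bb. Building the major chord from the parallel minor on Bb: Bb–D–F.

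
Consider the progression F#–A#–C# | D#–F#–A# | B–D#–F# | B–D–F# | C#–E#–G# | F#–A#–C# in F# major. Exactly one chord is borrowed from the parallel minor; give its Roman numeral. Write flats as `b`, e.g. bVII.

F# major has the diatonic set F#, G#m, A#m, B, C#, D#m, E#dim. Of the given chords, F#–A#–C# = F#, D#–F#–A# = D#m, B–D#–F# = B and C#–E#–G# = C# are diatonic. B–D–F# doesn't fit — on degree 4 F# major would have B (IV). Bm is the degree-4 chord of F# minor, so it is the borrowed iv.

iv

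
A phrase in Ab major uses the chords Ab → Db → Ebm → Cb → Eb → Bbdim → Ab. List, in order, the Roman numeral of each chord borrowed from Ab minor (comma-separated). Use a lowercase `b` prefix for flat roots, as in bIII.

v, bIII, ii°

In Ab major the diatonic chords are Ab, Bbm, Cm, Db, Eb, Fm, Gdim. Ab, Db and Eb are all diatonic. Ebm (Eb–Gb–Bb) doesn't fit — on degree 5 Ab major would have Eb (V). Ebm is the degree-5 chord of Ab minor, so it is the borrowed v. Cb (Cb–Eb–Gb) doesn't fit — on degree 3 Ab major would have Cm (iii). Cb is the degree-3 chord of Ab minor, so it is the borrowed bIII. But Bbdim (Bb–Db–Fb) is foreign: the diatonic ii on degree 2 is Bbm, whereas Bbdim comes from Ab minor. It is labeled ii°.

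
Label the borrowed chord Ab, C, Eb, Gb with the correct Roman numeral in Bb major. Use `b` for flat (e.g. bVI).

bVII7

The root Ab is the lowered 7th scale degree — diatonically Bb major has A there. Ab–C–Eb–Gb is a dominant-seventh chord — the form found in Bb minor, not the diatonic vii° (Adim). Borrowed into Bb major it is written bVII7.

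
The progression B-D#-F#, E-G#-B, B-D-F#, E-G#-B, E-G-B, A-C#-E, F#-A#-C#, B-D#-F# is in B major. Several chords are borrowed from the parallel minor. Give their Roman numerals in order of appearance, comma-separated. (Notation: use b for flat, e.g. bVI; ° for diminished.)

i, iv, bVII

B major has the diatonic set B, C#m, D#m, E, F#, G#m, A#dim. B–D#–F# = B, E–G#–B = E and F#–A#–C# = F# are all diatonic. B–D–F# is not: scale degree 1 in B major carries B (I). In B minor the chord on that degree is Bm, so here it functions as i, borrowed from the parallel minor. E–G–B is not: scale degree 4 in B major carries E (IV). In B minor the chord on that degree is Em, so here it functions as iv, borrowed from the parallel minor. But A–C#–E is foreign: the diatonic vii° on degree 7 is A#dim, whereas A comes from B minor. It is labeled bVII.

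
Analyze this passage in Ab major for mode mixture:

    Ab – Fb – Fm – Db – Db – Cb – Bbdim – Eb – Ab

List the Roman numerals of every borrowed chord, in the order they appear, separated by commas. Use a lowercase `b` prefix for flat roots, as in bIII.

bVI, bIII, ii°

In Ab major the diatonic chords are Ab, Bbm, Cm, Db, Eb, Fm, Gdim. Of the given chords, Ab, Fm, Db and Eb are diatonic. Fb (Fb–Ab–Cb) doesn't fit — on degree 6 Ab major would have Fm (vi). Fb is the degree-6 chord of Ab minor, so it is the borrowed bVI. Cb (Cb–Eb–Gb) is not: scale degree 3 in Ab major carries Cm (iii). In Ab minor the chord on that degree is Cb, so here it functions as bIII, borrowed from the parallel minor. But Bbdim (Bb–Db–Fb) is foreign: the diatonic ii on degree 2 is Bbm, whereas Bbdim comes from Ab minor. It is labeled ii°.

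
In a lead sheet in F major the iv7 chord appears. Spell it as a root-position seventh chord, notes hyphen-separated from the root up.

The root, Bb, is scale degree 4 — the same note in F major and F minor; only the chord quality changes. Building the minor-seventh chord from the parallel minor on Bb: Bb–Db–F–Ab.

Bb-Db-F-Ab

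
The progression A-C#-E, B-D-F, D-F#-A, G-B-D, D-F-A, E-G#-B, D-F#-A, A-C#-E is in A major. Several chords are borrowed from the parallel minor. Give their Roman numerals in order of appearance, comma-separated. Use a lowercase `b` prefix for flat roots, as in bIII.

In A major the diatonic chords are A, Bm, C#m, D, E, F#m, G#dim. A–C#–E = A, D–F#–A = D and E–G#–B = E are all diatonic. But B–D–F is foreign: the diatonic ii on degree 2 is Bm, whereas Bdim comes from A minor. It is labeled ii°. G–B–D is not: scale degree 7 in A major carries G#dim (vii°). In A minor the chord on that degree is G, so here it functions as bVII, borrowed from the parallel minor. But D–F–A is foreign: the diatonic IV on degree 4 is D, whereas Dm comes from A minor. It is labeled iv.

ii°, bVII, iv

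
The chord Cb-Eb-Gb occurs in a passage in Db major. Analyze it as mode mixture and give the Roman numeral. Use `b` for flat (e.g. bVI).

The root Cb is the lowered 7th scale degree — diatonically Db major has C there. The diatonic chord on degree 7 would be Cdim (vii°), but Cb–Eb–Gb is the major chord from Db minor. As a borrowed chord it is labeled bVII.

bVII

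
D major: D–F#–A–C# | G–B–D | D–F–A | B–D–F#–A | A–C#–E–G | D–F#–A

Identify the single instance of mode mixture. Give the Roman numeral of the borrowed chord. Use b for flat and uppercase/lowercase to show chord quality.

i

In D major the diatonic chords are D, Em, F#m, G, A, Bm, C#dim. D–F#–A–C# = Dmaj7, G–B–D = G, B–D–F#–A = Bm7, A–C#–E–G = A7 and D–F#–A = D all belong to that set. But D–F–A is foreign: the diatonic I on degree 1 is D, whereas Dm comes from D minor. It is labeled i.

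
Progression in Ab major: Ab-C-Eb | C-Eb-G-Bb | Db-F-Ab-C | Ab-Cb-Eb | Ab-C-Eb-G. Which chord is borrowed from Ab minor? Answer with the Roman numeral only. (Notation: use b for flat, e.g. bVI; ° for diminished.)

In Ab major the diatonic chords are Ab, Bbm, Cm, Db, Eb, Fm, Gdim. Ab–C–Eb = Ab, C–Eb–G–Bb = Cm7, Db–F–Ab–C = Dbmaj7 and Ab–C–Eb–G = Abmaj7 are all diatonic. Ab–Cb–Eb is not: scale degree 1 in Ab major carries Ab (I). In Ab minor the chord on that degree is Abm, so here it functions as i, borrowed from the parallel minor.

i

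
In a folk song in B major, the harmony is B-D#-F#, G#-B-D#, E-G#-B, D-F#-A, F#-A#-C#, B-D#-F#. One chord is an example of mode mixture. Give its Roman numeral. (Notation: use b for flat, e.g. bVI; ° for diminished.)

B major has the diatonic set B, C#m, D#m, E, F#, G#m, A#dim. Of the given chords, B–D#–F# = B, G#–B–D# = G#m, E–G#–B = E and F#–A#–C# = F# are diatonic. D–F#–A is not: scale degree 3 in B major carries D#m (iii). In B minor the chord on that degree is D, so here it functions as bIII, borrowed from the parallel minor.

bIII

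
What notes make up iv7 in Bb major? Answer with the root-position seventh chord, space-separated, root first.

iv7 is built on scale degree 4, which is Eb in both Bb major and its parallel. In Bb minor the chord on Eb is Eb–Gb–Bb–Db.

Eb Gb Bb Db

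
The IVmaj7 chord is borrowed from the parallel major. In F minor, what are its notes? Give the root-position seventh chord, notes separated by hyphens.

Bb-D-F-A

The root, Bb, is scale degree 4 — the same note in F minor and F major; only the chord quality changes. In F major the chord on Bb is Bb–D–F–A.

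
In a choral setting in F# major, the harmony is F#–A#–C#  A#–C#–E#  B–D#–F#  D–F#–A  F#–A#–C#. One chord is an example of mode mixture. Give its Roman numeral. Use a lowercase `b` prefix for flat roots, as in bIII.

bVI

F# major has the diatonic set F#, G#m, A#m, B, C#, D#m, E#dim. Of the given chords, F#–A#–C# = F#, A#–C#–E# = A#m and B–D#–F# = B are diatonic. But D–F#–A is foreign: the diatonic vi on degree 6 is D#m, whereas D comes from F# minor. It is labeled bVI.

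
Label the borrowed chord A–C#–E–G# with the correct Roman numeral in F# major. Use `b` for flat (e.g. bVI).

bIIImaj7

The root A is the lowered 3rd scale degree — diatonically F# major has A# there. A–C#–E–G# is a major-seventh chord — the form found in F# minor, not the diatonic iii (A#m). Borrowed into F# major it is written bIIImaj7.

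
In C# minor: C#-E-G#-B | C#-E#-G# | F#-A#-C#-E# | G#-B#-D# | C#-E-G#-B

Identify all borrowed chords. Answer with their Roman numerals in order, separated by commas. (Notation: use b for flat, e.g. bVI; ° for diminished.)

I, IVmaj7

In C# minor (with V from harmonic minor) the diatonic chords are C#m, D#dim, E, F#m, G#, A, B. C#–E–G#–B = C#m7 and G#–B#–D# = G# both belong to that set. But C#–E#–G# is foreign: the diatonic i on degree 1 is C#m, whereas C# comes from C# major. It is labeled I. But F#–A#–C#–E# is foreign: the diatonic iv on degree 4 is F#m, whereas F#maj7 comes from C# major. It is labeled IVmaj7.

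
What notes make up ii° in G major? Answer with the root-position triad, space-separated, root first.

A C Eb

The root, A, is scale degree 2 — the same note in G major and G minor; only the chord quality changes. In G minor the chord on A is A–C–Eb.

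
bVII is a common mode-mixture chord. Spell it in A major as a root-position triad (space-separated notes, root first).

G B D

Scale degree 7 in A major is G#. bVII uses the lowered form, G, taken from A minor. Stacking thirds in A minor on G gives G–B–D.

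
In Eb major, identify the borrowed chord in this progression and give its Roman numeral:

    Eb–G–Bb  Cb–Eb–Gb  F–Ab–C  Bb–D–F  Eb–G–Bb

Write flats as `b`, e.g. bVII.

bVI

The diatonic triads in Eb major are Eb, Fm, Gm, Ab, Bb, Cm, Ddim. Eb–G–Bb = Eb, F–Ab–C = Fm and Bb–D–F = Bb are all diatonic. Cb–Eb–Gb is not: scale degree 6 in Eb major carries Cm (vi). In Eb minor the chord on that degree is Cb, so here it functions as bVI, borrowed from the parallel minor.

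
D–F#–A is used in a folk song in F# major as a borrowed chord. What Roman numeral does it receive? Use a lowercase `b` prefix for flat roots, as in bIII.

bVI

In F# major scale degree 6 is D#; D is its lowered form, from F# minor. D–F#–A is a major chord — the form found in F# minor, not the diatonic vi (D#m). Borrowed into F# major it is written bVI.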